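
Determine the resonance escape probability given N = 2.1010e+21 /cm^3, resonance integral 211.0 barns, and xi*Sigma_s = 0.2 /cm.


p = exp(-N * I * 1e-24 / (xi*Sigma_s))
p = exp(-2.1010e+21 * 211.0 * 1e-24 / 0.2)
p = 0.10898

0.10898


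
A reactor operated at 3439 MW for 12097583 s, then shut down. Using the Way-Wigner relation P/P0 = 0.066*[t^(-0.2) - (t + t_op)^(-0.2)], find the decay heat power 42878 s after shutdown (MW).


P/P0 = 0.066 * [t^(-0.2) - (t + t_op)^(-0.2)]
P/P0 = 0.066 * [42878^(-0.2) - (42878 + 12097583)^(-0.2)]
P/P0 = 0.066 * [0.1184549 - 0.03829596] = 0.005290490
P = 3439 * 0.005290490 = 18.194 MW

18.194


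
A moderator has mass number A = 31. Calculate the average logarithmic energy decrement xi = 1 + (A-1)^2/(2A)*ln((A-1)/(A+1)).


xi = 1 + (A-1)^2/(2A) * ln((A-1)/(A+1))
xi = 1 + (31-1)^2/(2*31) * ln((31-1)/(31 +1))
xi = 0.063150

0.063150


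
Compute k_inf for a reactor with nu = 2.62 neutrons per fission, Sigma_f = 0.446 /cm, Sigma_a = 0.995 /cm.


k_inf = nu * Sigma_f / Sigma_a
k_inf = 2.62 * 0.446 / 0.995
k_inf = 1.1744

1.1744


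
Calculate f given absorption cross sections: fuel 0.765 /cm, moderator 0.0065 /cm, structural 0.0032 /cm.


f = Sigma_a_fuel / (Sigma_a_fuel + Sigma_a_mod + Sigma_a_other)
f = 0.765 / (0.765 + 0.0065 + 0.0032)
f = 0.98748

0.98748


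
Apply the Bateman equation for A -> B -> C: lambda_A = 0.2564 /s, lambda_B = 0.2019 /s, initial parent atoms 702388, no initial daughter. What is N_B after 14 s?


N_B(t) = lambda_A * N_A0 / (lambda_B - lambda_A) * [exp(-lambda_A*t) - exp(-lambda_B*t)]
exp(-0.2564*14) = 0.02760937; exp(-0.2019*14) = 0.05921384
N_B = 0.2564 * 702388 / (0.2019 - 0.2564) * (0.02760937 - 0.05921384)
N_B = 104435

104435


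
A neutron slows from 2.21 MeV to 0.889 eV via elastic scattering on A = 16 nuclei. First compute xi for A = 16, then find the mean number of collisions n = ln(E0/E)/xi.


xi = 1 + (A-1)^2/(2A)*ln((A-1)/(A+1)) = 0.1199467 (for A = 16)
n = ln(E0/E) / xi
n = ln(2.21e6 / 0.889) / 0.1199467
n = ln(2.485939e+06) / 0.1199467 = 122.77

122.77


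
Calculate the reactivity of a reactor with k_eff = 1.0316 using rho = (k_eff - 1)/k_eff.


rho = (k_eff - 1) / k_eff
rho = (1.0316 - 1) / 1.0316
rho = 0.030632

0.030632


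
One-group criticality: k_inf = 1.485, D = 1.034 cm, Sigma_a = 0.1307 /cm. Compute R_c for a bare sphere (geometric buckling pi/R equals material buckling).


L^2 = D / Sigma_a = 1.034 / 0.1307 = 7.911247 cm^2
B_m^2 = (k_inf - 1) / L^2 = (1.485 - 1) / 7.911247 = 0.06130513 /cm^2
For a bare sphere: B_g = pi/R, so R_c = pi / sqrt(B_m^2)
R_c = pi / sqrt(0.06130513) = 12.688 cm

12.688


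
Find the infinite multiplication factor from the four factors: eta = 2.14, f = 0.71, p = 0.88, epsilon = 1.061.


k_inf = eta * f * p * epsilon
k_inf = 2.14 * 0.71 * 0.88 * 1.061
k_inf = 1.4186

1.4186


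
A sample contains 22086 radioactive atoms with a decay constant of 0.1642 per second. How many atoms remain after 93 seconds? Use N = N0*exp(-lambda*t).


N = N0 * exp(-lambda * t)
N = 22086 * exp(-0.1642 * 93)
N = 0.0051544

0.0051544


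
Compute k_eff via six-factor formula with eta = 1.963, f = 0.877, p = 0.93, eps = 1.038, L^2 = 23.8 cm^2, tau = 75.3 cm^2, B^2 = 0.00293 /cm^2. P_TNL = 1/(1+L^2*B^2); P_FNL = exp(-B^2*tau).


k_inf = eta*f*p*eps = 1.963*0.877*0.93*1.038 = 1.661882
P_TNL = 1/(1 + L^2*B^2) = 1/(1 + 23.8*0.00293) = 0.9348118
P_FNL = exp(-B^2*tau) = exp(-0.00293*75.3) = 0.8020142
k_eff = k_inf * P_TNL * P_FNL = 1.661882 * 0.9348118 * 0.8020142
k_eff = 1.2460

1.2460


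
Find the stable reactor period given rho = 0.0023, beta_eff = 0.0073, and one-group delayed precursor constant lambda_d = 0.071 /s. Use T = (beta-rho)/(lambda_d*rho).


T = (beta - rho) / (lambda_d * rho)
T = (0.0073 - 0.0023) / (0.071 * 0.0023)
T = 30.618 s

30.618


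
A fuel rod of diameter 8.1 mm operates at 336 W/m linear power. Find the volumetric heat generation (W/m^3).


r = D / 2 / 1000 = 8.1 / 2 / 1000 = 0.00405 m
q''' = q' / (pi * r^2)
q''' = 336 / (pi * 0.00405^2)
q''' = 6.5205e+06 W/m^3

6.5205e+06


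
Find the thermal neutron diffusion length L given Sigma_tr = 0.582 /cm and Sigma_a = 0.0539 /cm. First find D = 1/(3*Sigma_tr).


D = 1 / (3 * Sigma_tr) = 1 / (3 * 0.582) = 0.5727377 cm
L = sqrt(D / Sigma_a)
L = sqrt(0.5727377 / 0.0539)
L = 3.2597 cm

3.2597


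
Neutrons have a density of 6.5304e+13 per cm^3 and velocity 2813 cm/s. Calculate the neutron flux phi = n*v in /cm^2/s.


phi = n * v
phi = 6.5304e+13 * 2813
phi = 1.8370e+17 /cm^2/s

1.8370e+17


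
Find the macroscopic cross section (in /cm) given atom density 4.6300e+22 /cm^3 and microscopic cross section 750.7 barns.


Sigma = N * sigma_barns * 1e-24
Sigma = 4.6300e+22 * 750.7 * 1e-24
Sigma = 34.757 /cm

34.757


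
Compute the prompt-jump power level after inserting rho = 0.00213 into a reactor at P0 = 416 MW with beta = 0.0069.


P1/P0 = beta / (beta - rho)
P1/P0 = 0.0069 / (0.0069 - 0.00213) = 1.446541
P1 = 416 * 1.446541 = 601.76 MW

601.76


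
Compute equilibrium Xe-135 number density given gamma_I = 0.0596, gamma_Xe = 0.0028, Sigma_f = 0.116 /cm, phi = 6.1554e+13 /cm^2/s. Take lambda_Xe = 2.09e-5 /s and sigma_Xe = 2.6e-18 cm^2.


Xe_eq = (gamma_I + gamma_Xe) * Sigma_f * phi / (lambda_Xe + sigma_Xe * phi)
Numerator = (0.0596 + 0.0028) * 0.116 * 6.1554e+13 = 4.455525e+11
Denominator = 2.09e-5 + 2.6e-18 * 6.1554e+13 = 1.809404e-04
Xe_eq = 4.455525e+11 / 1.809404e-04 = 2.4624e+15 /cm^3

2.4624e+15


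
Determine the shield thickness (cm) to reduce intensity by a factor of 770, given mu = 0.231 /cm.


x = ln(factor) / mu
x = ln(770) / 0.231
x = 28.772 cm

28.772


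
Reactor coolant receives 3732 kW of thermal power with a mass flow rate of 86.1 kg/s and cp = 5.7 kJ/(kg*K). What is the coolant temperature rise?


dT = Q / (m_dot * cp)
dT = 3732 / (86.1 * 5.7)
dT = 7.6044 C

7.6044


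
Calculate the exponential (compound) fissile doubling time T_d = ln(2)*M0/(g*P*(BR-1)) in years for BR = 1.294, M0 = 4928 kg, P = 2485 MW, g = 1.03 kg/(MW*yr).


Breeding gain G = BR - 1 = 1.294 - 1 = 0.294
Fissile production rate = g * P * G = 1.03 * 2485 * 0.294 = 752.5077 kg/yr
T_d = ln(2) * M0 / (g * P * G)
T_d = ln(2) * 4928 / 752.5077 = 4.5393 yr

4.5393


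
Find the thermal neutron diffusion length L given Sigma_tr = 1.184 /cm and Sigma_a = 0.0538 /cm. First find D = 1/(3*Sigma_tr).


D = 1 / (3 * Sigma_tr) = 1 / (3 * 1.184) = 0.2815315 cm
L = sqrt(D / Sigma_a)
L = sqrt(0.2815315 / 0.0538)
L = 2.2876 cm

2.2876


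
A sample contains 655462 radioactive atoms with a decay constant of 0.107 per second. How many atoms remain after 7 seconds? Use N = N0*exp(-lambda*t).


N = N0 * exp(-lambda * t)
N = 655462 * exp(-0.107 * 7)
N = 309928

309928


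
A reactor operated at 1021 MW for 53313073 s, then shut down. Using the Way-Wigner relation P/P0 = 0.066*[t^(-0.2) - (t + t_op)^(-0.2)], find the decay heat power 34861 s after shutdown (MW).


P/P0 = 0.066 * [t^(-0.2) - (t + t_op)^(-0.2)]
P/P0 = 0.066 * [34861^(-0.2) - (34861 + 53313073)^(-0.2)]
P/P0 = 0.066 * [0.1234616 - 0.02848239] = 0.006268628
P = 1021 * 0.006268628 = 6.4003 MW

6.4003


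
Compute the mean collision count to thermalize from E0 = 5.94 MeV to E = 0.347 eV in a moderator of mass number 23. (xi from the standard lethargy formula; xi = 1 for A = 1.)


xi = 1 + (A-1)^2/(2A)*ln((A-1)/(A+1)) = 0.08448899 (for A = 23)
n = ln(E0/E) / xi
n = ln(5.94e6 / 0.347) / 0.08448899
n = ln(1.711816e+07) / 0.08448899 = 197.13

197.13


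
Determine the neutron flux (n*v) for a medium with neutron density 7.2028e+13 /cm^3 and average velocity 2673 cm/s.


phi = n * v
phi = 7.2028e+13 * 2673
phi = 1.9253e+17 /cm^2/s

1.9253e+17


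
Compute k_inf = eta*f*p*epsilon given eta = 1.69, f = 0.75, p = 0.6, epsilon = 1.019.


k_inf = eta * f * p * epsilon
k_inf = 1.69 * 0.75 * 0.6 * 1.019
k_inf = 0.77495

0.77495


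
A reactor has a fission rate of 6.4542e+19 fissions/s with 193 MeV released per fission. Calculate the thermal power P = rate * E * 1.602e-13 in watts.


P = fission_rate * E_MeV * 1.602e-13
P = 6.4542e+19 * 193 * 1.602e-13
P = 1.9955e+09 W

1.9955e+09


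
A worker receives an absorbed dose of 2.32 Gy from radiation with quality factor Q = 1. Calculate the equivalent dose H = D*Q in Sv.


H = D * Q
H = 2.32 * 1
H = 2.3200 Sv

2.3200


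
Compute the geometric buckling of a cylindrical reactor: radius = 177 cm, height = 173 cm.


B^2 = (2.405/R)^2 + (pi/H)^2
B^2 = (2.405/177)^2 + (pi/173)^2
B^2 = 5.1439e-04 /cm^2

5.1439e-04


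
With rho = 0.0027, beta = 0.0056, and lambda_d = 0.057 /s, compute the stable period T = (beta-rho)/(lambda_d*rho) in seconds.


T = (beta - rho) / (lambda_d * rho)
T = (0.0056 - 0.0027) / (0.057 * 0.0027)
T = 18.843 s

18.843


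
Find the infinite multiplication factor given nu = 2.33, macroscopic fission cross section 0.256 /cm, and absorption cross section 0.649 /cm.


k_inf = nu * Sigma_f / Sigma_a
k_inf = 2.33 * 0.256 / 0.649
k_inf = 0.91908

0.91908


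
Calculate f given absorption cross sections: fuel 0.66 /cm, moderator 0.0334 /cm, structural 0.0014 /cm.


f = Sigma_a_fuel / (Sigma_a_fuel + Sigma_a_mod + Sigma_a_other)
f = 0.66 / (0.66 + 0.0334 + 0.0014)
f = 0.94991

0.94991


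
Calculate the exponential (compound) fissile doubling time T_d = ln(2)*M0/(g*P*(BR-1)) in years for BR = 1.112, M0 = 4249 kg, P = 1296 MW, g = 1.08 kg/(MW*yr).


Breeding gain G = BR - 1 = 1.112 - 1 = 0.112
Fissile production rate = g * P * G = 1.08 * 1296 * 0.112 = 156.76416 kg/yr
T_d = ln(2) * M0 / (g * P * G)
T_d = ln(2) * 4249 / 156.76416 = 18.787 yr

18.787


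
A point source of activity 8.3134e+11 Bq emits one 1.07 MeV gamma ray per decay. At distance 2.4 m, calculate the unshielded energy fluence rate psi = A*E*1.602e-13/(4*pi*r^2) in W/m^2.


psi = A * E * 1.602e-13 / (4*pi*r^2)
psi = 8.3134e+11 * 1.07 * 1.602e-13 / (4*pi*2.4^2)
psi = 0.0019688 W/m^2

0.0019688


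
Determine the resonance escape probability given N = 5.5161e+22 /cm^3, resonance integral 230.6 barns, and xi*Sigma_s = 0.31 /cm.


p = exp(-N * I * 1e-24 / (xi*Sigma_s))
p = exp(-5.5161e+22 * 230.6 * 1e-24 / 0.31)
p = 1.5127e-18

1.5127e-18


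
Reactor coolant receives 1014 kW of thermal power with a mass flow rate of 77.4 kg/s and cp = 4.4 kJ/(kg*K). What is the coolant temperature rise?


dT = Q / (m_dot * cp)
dT = 1014 / (77.4 * 4.4)
dT = 2.9774 C

2.9774


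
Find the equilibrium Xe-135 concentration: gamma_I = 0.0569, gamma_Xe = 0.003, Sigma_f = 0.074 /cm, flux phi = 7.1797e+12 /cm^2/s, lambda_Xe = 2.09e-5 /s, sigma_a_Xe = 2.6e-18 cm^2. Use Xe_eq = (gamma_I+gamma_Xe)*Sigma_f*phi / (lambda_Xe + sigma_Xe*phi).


Xe_eq = (gamma_I + gamma_Xe) * Sigma_f * phi / (lambda_Xe + sigma_Xe * phi)
Numerator = (0.0569 + 0.003) * 0.074 * 7.1797e+12 = 3.182474e+10
Denominator = 2.09e-5 + 2.6e-18 * 7.1797e+12 = 3.956722e-05
Xe_eq = 3.182474e+10 / 3.956722e-05 = 8.0432e+14 /cm^3

8.0432e+14


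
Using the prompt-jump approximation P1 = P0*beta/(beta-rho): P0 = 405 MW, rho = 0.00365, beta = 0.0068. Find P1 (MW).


P1/P0 = beta / (beta - rho)
P1/P0 = 0.0068 / (0.0068 - 0.00365) = 2.158730
P1 = 405 * 2.158730 = 874.29 MW

874.29


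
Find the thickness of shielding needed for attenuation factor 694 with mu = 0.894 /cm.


x = ln(factor) / mu
x = ln(694) / 0.894
x = 7.3182 cm

7.3182


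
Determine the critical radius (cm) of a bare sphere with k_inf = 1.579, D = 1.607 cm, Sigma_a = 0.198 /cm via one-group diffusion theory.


L^2 = D / Sigma_a = 1.607 / 0.198 = 8.116162 cm^2
B_m^2 = (k_inf - 1) / L^2 = (1.579 - 1) / 8.116162 = 0.07133914 /cm^2
For a bare sphere: B_g = pi/R, so R_c = pi / sqrt(B_m^2)
R_c = pi / sqrt(0.07133914) = 11.762 cm

11.762


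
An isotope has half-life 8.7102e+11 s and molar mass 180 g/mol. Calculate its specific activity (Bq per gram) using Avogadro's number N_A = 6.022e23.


lambda = ln(2) / t_half = ln(2) / 8.7102e+11 = 7.957879e-13 /s
SA = lambda * N_A / M
SA = 7.957879e-13 * 6.022e23 / 180
SA = 2.6624e+09 Bq/g

2.6624e+09


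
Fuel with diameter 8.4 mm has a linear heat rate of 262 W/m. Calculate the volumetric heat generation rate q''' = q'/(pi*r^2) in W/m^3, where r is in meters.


r = D / 2 / 1000 = 8.4 / 2 / 1000 = 0.0042 m
q''' = q' / (pi * r^2)
q''' = 262 / (pi * 0.0042^2)
q''' = 4.7277e+06 W/m^3

4.7277e+06


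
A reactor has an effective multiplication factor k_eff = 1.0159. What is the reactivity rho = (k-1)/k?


rho = (k_eff - 1) / k_eff
rho = (1.0159 - 1) / 1.0159
rho = 0.015651

0.015651


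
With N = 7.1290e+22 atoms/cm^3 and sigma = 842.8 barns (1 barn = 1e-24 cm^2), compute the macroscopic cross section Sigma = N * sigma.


Sigma = N * sigma_barns * 1e-24
Sigma = 7.1290e+22 * 842.8 * 1e-24
Sigma = 60.083 /cm

60.083


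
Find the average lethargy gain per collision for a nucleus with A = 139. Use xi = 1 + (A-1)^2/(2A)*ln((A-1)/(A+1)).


xi = 1 + (A-1)^2/(2A) * ln((A-1)/(A+1))
xi = 1 + (139-1)^2/(2*139) * ln((139-1)/(139 +1))
xi = 0.014320

0.014320


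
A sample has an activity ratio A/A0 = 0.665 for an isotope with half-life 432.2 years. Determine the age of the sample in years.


lambda = ln(2) / t_half = ln(2) / 432.2 = 0.001603765 /yr
t = -ln(A/A0) / lambda
t = -ln(0.665) / 0.001603765
t = 254.38 yr

254.38


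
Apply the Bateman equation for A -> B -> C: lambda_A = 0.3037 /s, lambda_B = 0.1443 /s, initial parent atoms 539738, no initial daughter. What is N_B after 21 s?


N_B(t) = lambda_A * N_A0 / (lambda_B - lambda_A) * [exp(-lambda_A*t) - exp(-lambda_B*t)]
exp(-0.3037*21) = 0.001699026; exp(-0.1443*21) = 0.04830115
N_B = 0.3037 * 539738 / (0.1443 - 0.3037) * (0.001699026 - 0.04830115)
N_B = 47923

47923


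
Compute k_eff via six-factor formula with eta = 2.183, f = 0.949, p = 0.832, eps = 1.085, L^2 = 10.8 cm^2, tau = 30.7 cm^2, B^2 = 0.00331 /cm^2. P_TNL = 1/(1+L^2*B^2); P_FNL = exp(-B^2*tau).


k_inf = eta*f*p*eps = 2.183*0.949*0.832*1.085 = 1.870135
P_TNL = 1/(1 + L^2*B^2) = 1/(1 + 10.8*0.00331) = 0.9654858
P_FNL = exp(-B^2*tau) = exp(-0.00331*30.7) = 0.9033755
k_eff = k_inf * P_TNL * P_FNL = 1.870135 * 0.9654858 * 0.9033755
k_eff = 1.6311

1.6311


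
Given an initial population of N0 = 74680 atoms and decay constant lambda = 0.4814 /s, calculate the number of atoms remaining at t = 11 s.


N = N0 * exp(-lambda * t)
N = 74680 * exp(-0.4814 * 11)
N = 374.49

374.49


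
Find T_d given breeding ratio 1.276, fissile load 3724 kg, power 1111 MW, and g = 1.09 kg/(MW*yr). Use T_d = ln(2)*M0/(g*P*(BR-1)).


Breeding gain G = BR - 1 = 1.276 - 1 = 0.276
Fissile production rate = g * P * G = 1.09 * 1111 * 0.276 = 334.23324 kg/yr
T_d = ln(2) * M0 / (g * P * G)
T_d = ln(2) * 3724 / 334.23324 = 7.7230 yr

7.7230


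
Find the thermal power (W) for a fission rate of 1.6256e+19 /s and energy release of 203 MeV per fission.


P = fission_rate * E_MeV * 1.602e-13
P = 1.6256e+19 * 203 * 1.602e-13
P = 5.2865e+08 W

5.2865e+08


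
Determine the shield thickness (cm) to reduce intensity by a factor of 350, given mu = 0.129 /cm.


x = ln(factor) / mu
x = ln(350) / 0.129
x = 45.410 cm

45.410


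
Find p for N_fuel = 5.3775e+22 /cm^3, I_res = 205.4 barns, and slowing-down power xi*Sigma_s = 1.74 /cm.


p = exp(-N * I * 1e-24 / (xi*Sigma_s))
p = exp(-5.3775e+22 * 205.4 * 1e-24 / 1.74)
p = 0.0017504

0.0017504


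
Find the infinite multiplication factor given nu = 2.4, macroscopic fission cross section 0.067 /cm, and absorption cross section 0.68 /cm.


k_inf = nu * Sigma_f / Sigma_a
k_inf = 2.4 * 0.067 / 0.68
k_inf = 0.23647

0.23647


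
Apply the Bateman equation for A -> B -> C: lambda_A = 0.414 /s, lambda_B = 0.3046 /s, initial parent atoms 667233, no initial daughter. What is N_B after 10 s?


N_B(t) = lambda_A * N_A0 / (lambda_B - lambda_A) * [exp(-lambda_A*t) - exp(-lambda_B*t)]
exp(-0.414*10) = 0.01592285; exp(-0.3046*10) = 0.04754874
N_B = 0.414 * 667233 / (0.3046 - 0.414) * (0.01592285 - 0.04754874)
N_B = 79855

79855


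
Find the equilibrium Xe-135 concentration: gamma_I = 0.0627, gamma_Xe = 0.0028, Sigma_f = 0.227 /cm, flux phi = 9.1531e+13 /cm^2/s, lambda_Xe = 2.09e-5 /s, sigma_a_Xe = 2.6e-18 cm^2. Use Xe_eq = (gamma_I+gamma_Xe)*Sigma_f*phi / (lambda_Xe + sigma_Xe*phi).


Xe_eq = (gamma_I + gamma_Xe) * Sigma_f * phi / (lambda_Xe + sigma_Xe * phi)
Numerator = (0.0627 + 0.0028) * 0.227 * 9.1531e+13 = 1.360929e+12
Denominator = 2.09e-5 + 2.6e-18 * 9.1531e+13 = 2.588806e-04
Xe_eq = 1.360929e+12 / 2.588806e-04 = 5.2570e+15 /cm^3

5.2570e+15


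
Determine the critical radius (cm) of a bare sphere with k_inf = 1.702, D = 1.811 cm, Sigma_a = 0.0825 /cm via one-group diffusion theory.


L^2 = D / Sigma_a = 1.811 / 0.0825 = 21.95152 cm^2
B_m^2 = (k_inf - 1) / L^2 = (1.702 - 1) / 21.95152 = 0.03197956 /cm^2
For a bare sphere: B_g = pi/R, so R_c = pi / sqrt(B_m^2)
R_c = pi / sqrt(0.03197956) = 17.568 cm

17.568


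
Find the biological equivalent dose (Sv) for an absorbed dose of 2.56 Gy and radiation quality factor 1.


H = D * Q
H = 2.56 * 1
H = 2.5600 Sv

2.5600


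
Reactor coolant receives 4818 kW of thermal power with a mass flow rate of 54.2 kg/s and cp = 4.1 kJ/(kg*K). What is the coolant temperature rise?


dT = Q / (m_dot * cp)
dT = 4818 / (54.2 * 4.1)
dT = 21.681 C

21.681


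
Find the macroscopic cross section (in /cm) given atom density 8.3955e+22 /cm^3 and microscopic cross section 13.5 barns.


Sigma = N * sigma_barns * 1e-24
Sigma = 8.3955e+22 * 13.5 * 1e-24
Sigma = 1.1334 /cm

1.1334


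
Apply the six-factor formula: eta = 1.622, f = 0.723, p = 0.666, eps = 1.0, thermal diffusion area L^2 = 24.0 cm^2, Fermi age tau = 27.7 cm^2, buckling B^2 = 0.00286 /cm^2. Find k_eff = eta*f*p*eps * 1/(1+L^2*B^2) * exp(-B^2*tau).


k_inf = eta*f*p*eps = 1.622*0.723*0.666*1.0 = 0.7810222
P_TNL = 1/(1 + L^2*B^2) = 1/(1 + 24.0*0.00286) = 0.9357688
P_FNL = exp(-B^2*tau) = exp(-0.00286*27.7) = 0.9238348
k_eff = k_inf * P_TNL * P_FNL = 0.7810222 * 0.9357688 * 0.9238348
k_eff = 0.67519

0.67519


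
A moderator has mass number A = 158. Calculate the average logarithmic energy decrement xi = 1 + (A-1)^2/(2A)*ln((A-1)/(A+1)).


xi = 1 + (A-1)^2/(2A) * ln((A-1)/(A+1))
xi = 1 + (158-1)^2/(2*158) * ln((158-1)/(158 +1))
xi = 0.012605

0.012605


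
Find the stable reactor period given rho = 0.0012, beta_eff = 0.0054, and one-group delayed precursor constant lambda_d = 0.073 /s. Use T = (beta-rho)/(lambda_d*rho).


T = (beta - rho) / (lambda_d * rho)
T = (0.0054 - 0.0012) / (0.073 * 0.0012)
T = 47.945 s

47.945


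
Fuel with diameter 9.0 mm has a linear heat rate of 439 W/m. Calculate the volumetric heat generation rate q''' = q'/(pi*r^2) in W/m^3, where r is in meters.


r = D / 2 / 1000 = 9.0 / 2 / 1000 = 0.0045 m
q''' = q' / (pi * r^2)
q''' = 439 / (pi * 0.0045^2)
q''' = 6.9006e+06 W/m^3

6.9006e+06


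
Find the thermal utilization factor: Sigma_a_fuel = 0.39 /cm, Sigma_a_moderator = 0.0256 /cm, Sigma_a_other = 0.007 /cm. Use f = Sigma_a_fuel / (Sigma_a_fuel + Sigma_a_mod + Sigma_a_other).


f = Sigma_a_fuel / (Sigma_a_fuel + Sigma_a_mod + Sigma_a_other)
f = 0.39 / (0.39 + 0.0256 + 0.007)
f = 0.92286

0.92286


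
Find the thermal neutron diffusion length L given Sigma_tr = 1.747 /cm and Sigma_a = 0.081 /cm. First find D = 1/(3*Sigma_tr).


D = 1 / (3 * Sigma_tr) = 1 / (3 * 1.747) = 0.1908033 cm
L = sqrt(D / Sigma_a)
L = sqrt(0.1908033 / 0.081)
L = 1.5348 cm

1.5348


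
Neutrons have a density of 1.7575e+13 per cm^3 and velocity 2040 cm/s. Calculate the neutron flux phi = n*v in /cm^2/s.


phi = n * v
phi = 1.7575e+13 * 2040
phi = 3.5853e+16 /cm^2/s

3.5853e+16


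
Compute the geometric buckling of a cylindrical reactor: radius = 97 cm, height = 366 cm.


B^2 = (2.405/R)^2 + (pi/H)^2
B^2 = (2.405/97)^2 + (pi/366)^2
B^2 = 6.8841e-04 /cm^2

6.8841e-04


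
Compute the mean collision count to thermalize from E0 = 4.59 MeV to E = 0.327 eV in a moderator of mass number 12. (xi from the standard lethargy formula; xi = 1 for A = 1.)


xi = 1 + (A-1)^2/(2A)*ln((A-1)/(A+1)) = 0.1577690 (for A = 12)
n = ln(E0/E) / xi
n = ln(4.59e6 / 0.327) / 0.1577690
n = ln(1.403670e+07) / 0.1577690 = 104.31

104.31


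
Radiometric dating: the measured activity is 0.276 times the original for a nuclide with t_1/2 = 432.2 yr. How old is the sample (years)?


lambda = ln(2) / t_half = ln(2) / 432.2 = 0.001603765 /yr
t = -ln(A/A0) / lambda
t = -ln(0.276) / 0.001603765
t = 802.71 yr

802.71


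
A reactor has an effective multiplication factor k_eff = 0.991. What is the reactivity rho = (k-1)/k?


rho = (k_eff - 1) / k_eff
rho = (0.991 - 1) / 0.991
rho = -0.0090817

-0.0090817


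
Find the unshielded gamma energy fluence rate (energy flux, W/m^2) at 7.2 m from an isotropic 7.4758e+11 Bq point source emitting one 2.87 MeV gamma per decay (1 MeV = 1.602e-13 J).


psi = A * E * 1.602e-13 / (4*pi*r^2)
psi = 7.4758e+11 * 2.87 * 1.602e-13 / (4*pi*7.2^2)
psi = 5.2763e-04 W/m^2

5.2763e-04


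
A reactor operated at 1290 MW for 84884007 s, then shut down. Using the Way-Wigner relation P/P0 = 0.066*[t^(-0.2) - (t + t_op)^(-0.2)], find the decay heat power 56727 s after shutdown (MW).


P/P0 = 0.066 * [t^(-0.2) - (t + t_op)^(-0.2)]
P/P0 = 0.066 * [56727^(-0.2) - (56727 + 84884007)^(-0.2)]
P/P0 = 0.066 * [0.1120062 - 0.02595236] = 0.005679553
P = 1290 * 0.005679553 = 7.3266 MW

7.3266


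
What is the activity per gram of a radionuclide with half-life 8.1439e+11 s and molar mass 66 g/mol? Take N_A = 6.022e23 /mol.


lambda = ln(2) / t_half = ln(2) / 8.1439e+11 = 8.511244e-13 /s
SA = lambda * N_A / M
SA = 8.511244e-13 * 6.022e23 / 66
SA = 7.7659e+09 Bq/g

7.7659e+09


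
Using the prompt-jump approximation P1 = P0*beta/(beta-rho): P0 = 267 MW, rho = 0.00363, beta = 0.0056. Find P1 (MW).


P1/P0 = beta / (beta - rho)
P1/P0 = 0.0056 / (0.0056 - 0.00363) = 2.842640
P1 = 267 * 2.842640 = 758.98 MW

758.98


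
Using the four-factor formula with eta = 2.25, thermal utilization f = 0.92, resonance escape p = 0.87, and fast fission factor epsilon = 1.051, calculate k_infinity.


k_inf = eta * f * p * epsilon
k_inf = 2.25 * 0.92 * 0.87 * 1.051
k_inf = 1.8927

1.8927


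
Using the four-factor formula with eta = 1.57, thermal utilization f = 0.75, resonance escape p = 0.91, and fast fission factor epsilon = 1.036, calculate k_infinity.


k_inf = eta * f * p * epsilon
k_inf = 1.57 * 0.75 * 0.91 * 1.036
k_inf = 1.1101

1.1101


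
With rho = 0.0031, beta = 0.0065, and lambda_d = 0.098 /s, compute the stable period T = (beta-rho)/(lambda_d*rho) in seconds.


T = (beta - rho) / (lambda_d * rho)
T = (0.0065 - 0.0031) / (0.098 * 0.0031)
T = 11.192 s

11.192


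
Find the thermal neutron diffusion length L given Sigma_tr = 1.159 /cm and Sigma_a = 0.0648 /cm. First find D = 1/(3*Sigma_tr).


D = 1 / (3 * Sigma_tr) = 1 / (3 * 1.159) = 0.2876043 cm
L = sqrt(D / Sigma_a)
L = sqrt(0.2876043 / 0.0648)
L = 2.1067 cm

2.1067


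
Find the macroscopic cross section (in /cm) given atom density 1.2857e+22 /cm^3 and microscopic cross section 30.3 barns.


Sigma = N * sigma_barns * 1e-24
Sigma = 1.2857e+22 * 30.3 * 1e-24
Sigma = 0.38957 /cm

0.38957


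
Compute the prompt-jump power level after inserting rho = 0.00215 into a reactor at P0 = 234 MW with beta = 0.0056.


P1/P0 = beta / (beta - rho)
P1/P0 = 0.0056 / (0.0056 - 0.00215) = 1.623188
P1 = 234 * 1.623188 = 379.83 MW

379.83


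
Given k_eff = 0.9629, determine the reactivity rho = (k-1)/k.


rho = (k_eff - 1) / k_eff
rho = (0.9629 - 1) / 0.9629
rho = -0.038529

-0.038529


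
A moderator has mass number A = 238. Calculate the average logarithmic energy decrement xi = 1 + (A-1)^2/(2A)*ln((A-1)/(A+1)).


xi = 1 + (A-1)^2/(2A) * ln((A-1)/(A+1))
xi = 1 + (238-1)^2/(2*238) * ln((238-1)/(238 +1))
xi = 0.0083799

0.0083799


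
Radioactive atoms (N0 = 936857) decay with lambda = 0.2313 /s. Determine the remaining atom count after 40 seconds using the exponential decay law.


N = N0 * exp(-lambda * t)
N = 936857 * exp(-0.2313 * 40)
N = 89.863

89.863


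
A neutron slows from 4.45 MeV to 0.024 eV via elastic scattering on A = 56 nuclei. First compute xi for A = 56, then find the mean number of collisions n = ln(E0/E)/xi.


xi = 1 + (A-1)^2/(2A)*ln((A-1)/(A+1)) = 0.03529286 (for A = 56)
n = ln(E0/E) / xi
n = ln(4.45e6 / 0.024) / 0.03529286
n = ln(1.854167e+08) / 0.03529286 = 539.43

539.43


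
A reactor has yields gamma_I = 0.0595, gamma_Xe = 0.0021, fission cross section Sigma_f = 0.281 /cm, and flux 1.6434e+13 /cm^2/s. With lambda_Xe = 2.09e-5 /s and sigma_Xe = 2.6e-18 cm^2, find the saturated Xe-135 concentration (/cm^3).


Xe_eq = (gamma_I + gamma_Xe) * Sigma_f * phi / (lambda_Xe + sigma_Xe * phi)
Numerator = (0.0595 + 0.0021) * 0.281 * 1.6434e+13 = 2.844660e+11
Denominator = 2.09e-5 + 2.6e-18 * 1.6434e+13 = 6.362840e-05
Xe_eq = 2.844660e+11 / 6.362840e-05 = 4.4707e+15 /cm^3

4.4707e+15


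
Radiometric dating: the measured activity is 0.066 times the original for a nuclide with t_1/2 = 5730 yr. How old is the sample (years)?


lambda = ln(2) / t_half = ln(2) / 5730 = 1.209681e-04 /yr
t = -ln(A/A0) / lambda
t = -ln(0.066) / 1.209681e-04
t = 22470 yr

22470


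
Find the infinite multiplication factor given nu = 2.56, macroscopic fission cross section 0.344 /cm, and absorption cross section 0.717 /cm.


k_inf = nu * Sigma_f / Sigma_a
k_inf = 2.56 * 0.344 / 0.717
k_inf = 1.2282

1.2282


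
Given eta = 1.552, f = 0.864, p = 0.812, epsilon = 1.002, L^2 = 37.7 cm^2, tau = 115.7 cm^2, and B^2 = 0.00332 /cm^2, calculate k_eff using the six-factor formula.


k_inf = eta*f*p*eps = 1.552*0.864*0.812*1.002 = 1.091011
P_TNL = 1/(1 + L^2*B^2) = 1/(1 + 37.7*0.00332) = 0.8887593
P_FNL = exp(-B^2*tau) = exp(-0.00332*115.7) = 0.6810470
k_eff = k_inf * P_TNL * P_FNL = 1.091011 * 0.8887593 * 0.6810470
k_eff = 0.66037

0.66037


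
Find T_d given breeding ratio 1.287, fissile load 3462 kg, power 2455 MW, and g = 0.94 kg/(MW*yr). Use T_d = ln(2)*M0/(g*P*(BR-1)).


Breeding gain G = BR - 1 = 1.287 - 1 = 0.287
Fissile production rate = g * P * G = 0.94 * 2455 * 0.287 = 662.3099 kg/yr
T_d = ln(2) * M0 / (g * P * G)
T_d = ln(2) * 3462 / 662.3099 = 3.6232 yr

3.6232


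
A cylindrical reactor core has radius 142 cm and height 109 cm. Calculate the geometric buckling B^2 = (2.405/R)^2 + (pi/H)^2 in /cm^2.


B^2 = (2.405/R)^2 + (pi/H)^2
B^2 = (2.405/142)^2 + (pi/109)^2
B^2 = 0.0011176 /cm^2

0.0011176


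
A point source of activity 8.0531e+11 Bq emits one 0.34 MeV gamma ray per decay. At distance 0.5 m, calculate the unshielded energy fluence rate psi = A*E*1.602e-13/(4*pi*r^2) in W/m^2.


psi = A * E * 1.602e-13 / (4*pi*r^2)
psi = 8.0531e+11 * 0.34 * 1.602e-13 / (4*pi*0.5^2)
psi = 0.013962 W/m^2

0.013962


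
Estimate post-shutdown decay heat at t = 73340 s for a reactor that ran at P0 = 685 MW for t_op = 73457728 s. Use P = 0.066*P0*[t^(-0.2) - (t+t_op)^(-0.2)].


P/P0 = 0.066 * [t^(-0.2) - (t + t_op)^(-0.2)]
P/P0 = 0.066 * [73340^(-0.2) - (73340 + 73457728)^(-0.2)]
P/P0 = 0.066 * [0.1063976 - 0.02671196] = 0.005259252
P = 685 * 0.005259252 = 3.6026 MW

3.6026


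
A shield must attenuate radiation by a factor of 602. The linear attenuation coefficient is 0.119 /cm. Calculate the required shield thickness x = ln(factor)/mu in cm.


x = ln(factor) / mu
x = ln(602) / 0.119
x = 53.784 cm

53.784


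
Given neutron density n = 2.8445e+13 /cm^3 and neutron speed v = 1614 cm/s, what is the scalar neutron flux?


phi = n * v
phi = 2.8445e+13 * 1614
phi = 4.5910e+16 /cm^2/s

4.5910e+16


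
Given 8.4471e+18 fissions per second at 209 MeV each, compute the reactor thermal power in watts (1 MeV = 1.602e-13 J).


P = fission_rate * E_MeV * 1.602e-13
P = 8.4471e+18 * 209 * 1.602e-13
P = 2.8282e+08 W

2.8282e+08


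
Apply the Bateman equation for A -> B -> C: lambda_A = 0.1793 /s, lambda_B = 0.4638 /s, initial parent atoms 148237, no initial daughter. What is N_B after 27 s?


N_B(t) = lambda_A * N_A0 / (lambda_B - lambda_A) * [exp(-lambda_A*t) - exp(-lambda_B*t)]
exp(-0.1793*27) = 0.007898361; exp(-0.4638*27) = 3.643375e-06
N_B = 0.1793 * 148237 / (0.4638 - 0.1793) * (0.007898361 - 3.643375e-06)
N_B = 737.55

737.55


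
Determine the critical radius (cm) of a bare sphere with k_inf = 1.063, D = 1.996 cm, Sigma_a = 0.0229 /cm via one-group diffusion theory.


L^2 = D / Sigma_a = 1.996 / 0.0229 = 87.16157 cm^2
B_m^2 = (k_inf - 1) / L^2 = (1.063 - 1) / 87.16157 = 7.227956e-04 /cm^2
For a bare sphere: B_g = pi/R, so R_c = pi / sqrt(B_m^2)
R_c = pi / sqrt(7.227956e-04) = 116.85 cm

116.85


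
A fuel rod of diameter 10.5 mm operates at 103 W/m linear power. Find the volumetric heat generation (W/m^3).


r = D / 2 / 1000 = 10.5 / 2 / 1000 = 0.00525 m
q''' = q' / (pi * r^2)
q''' = 103 / (pi * 0.00525^2)
q''' = 1.1895e+06 W/m^3

1.1895e+06


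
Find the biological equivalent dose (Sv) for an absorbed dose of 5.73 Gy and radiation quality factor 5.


H = D * Q
H = 5.73 * 5
H = 28.650 Sv

28.650


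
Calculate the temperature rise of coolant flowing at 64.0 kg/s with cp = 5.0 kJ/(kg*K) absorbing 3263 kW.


dT = Q / (m_dot * cp)
dT = 3263 / (64.0 * 5.0)
dT = 10.197 C

10.197


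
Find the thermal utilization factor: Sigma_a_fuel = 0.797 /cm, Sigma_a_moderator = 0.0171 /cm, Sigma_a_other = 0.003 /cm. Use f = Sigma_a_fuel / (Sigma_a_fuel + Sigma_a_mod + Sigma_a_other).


f = Sigma_a_fuel / (Sigma_a_fuel + Sigma_a_mod + Sigma_a_other)
f = 0.797 / (0.797 + 0.0171 + 0.003)
f = 0.97540

0.97540


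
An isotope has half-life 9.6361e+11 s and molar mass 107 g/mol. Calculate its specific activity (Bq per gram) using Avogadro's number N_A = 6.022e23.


lambda = ln(2) / t_half = ln(2) / 9.6361e+11 = 7.193234e-13 /s
SA = lambda * N_A / M
SA = 7.193234e-13 * 6.022e23 / 107
SA = 4.0484e+09 Bq/g

4.0484e+09


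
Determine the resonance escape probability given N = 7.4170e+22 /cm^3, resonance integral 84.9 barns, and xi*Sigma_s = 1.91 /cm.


p = exp(-N * I * 1e-24 / (xi*Sigma_s))
p = exp(-7.4170e+22 * 84.9 * 1e-24 / 1.91)
p = 0.036999

0.036999


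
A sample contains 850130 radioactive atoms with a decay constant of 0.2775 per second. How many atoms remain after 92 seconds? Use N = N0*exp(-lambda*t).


N = N0 * exp(-lambda * t)
N = 850130 * exp(-0.2775 * 92)
N = 6.9494e-06

6.9494e-06


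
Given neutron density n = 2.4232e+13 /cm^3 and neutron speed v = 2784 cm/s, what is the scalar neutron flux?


phi = n * v
phi = 2.4232e+13 * 2784
phi = 6.7462e+16 /cm^2/s

6.7462e+16


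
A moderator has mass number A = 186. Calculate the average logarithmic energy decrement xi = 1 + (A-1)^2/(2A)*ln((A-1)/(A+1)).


xi = 1 + (A-1)^2/(2A) * ln((A-1)/(A+1))
xi = 1 + (186-1)^2/(2*186) * ln((186-1)/(186 +1))
xi = 0.010714

0.010714


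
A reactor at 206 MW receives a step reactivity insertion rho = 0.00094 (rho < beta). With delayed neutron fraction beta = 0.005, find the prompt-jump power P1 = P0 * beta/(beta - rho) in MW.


P1/P0 = beta / (beta - rho)
P1/P0 = 0.005 / (0.005 - 0.00094) = 1.231527
P1 = 206 * 1.231527 = 253.69 MW

253.69


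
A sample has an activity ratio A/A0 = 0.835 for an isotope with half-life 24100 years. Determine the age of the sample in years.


lambda = ln(2) / t_half = ln(2) / 24100 = 2.876129e-05 /yr
t = -ln(A/A0) / lambda
t = -ln(0.835) / 2.876129e-05
t = 6269.7 yr

6269.7


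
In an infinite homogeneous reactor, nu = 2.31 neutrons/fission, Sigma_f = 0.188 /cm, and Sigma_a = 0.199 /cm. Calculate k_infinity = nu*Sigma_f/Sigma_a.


k_inf = nu * Sigma_f / Sigma_a
k_inf = 2.31 * 0.188 / 0.199
k_inf = 2.1823

2.1823


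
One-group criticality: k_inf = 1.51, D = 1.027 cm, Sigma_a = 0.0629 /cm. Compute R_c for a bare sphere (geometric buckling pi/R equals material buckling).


L^2 = D / Sigma_a = 1.027 / 0.0629 = 16.32750 cm^2
B_m^2 = (k_inf - 1) / L^2 = (1.51 - 1) / 16.32750 = 0.03123565 /cm^2
For a bare sphere: B_g = pi/R, so R_c = pi / sqrt(B_m^2)
R_c = pi / sqrt(0.03123565) = 17.776 cm

17.776


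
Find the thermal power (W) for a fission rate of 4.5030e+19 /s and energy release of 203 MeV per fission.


P = fission_rate * E_MeV * 1.602e-13
P = 4.5030e+19 * 203 * 1.602e-13
P = 1.4644e+09 W

1.4644e+09


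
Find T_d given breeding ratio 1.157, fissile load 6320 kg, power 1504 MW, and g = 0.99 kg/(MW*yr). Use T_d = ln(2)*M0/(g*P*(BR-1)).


Breeding gain G = BR - 1 = 1.157 - 1 = 0.157
Fissile production rate = g * P * G = 0.99 * 1504 * 0.157 = 233.76672 kg/yr
T_d = ln(2) * M0 / (g * P * G)
T_d = ln(2) * 6320 / 233.76672 = 18.740 yr

18.740


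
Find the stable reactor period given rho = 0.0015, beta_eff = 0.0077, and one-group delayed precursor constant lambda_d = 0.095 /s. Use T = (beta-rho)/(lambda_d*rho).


T = (beta - rho) / (lambda_d * rho)
T = (0.0077 - 0.0015) / (0.095 * 0.0015)
T = 43.509 s

43.509


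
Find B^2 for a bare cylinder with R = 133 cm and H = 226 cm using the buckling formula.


B^2 = (2.405/R)^2 + (pi/H)^2
B^2 = (2.405/133)^2 + (pi/226)^2
B^2 = 5.2022e-04 /cm^2

5.2022e-04


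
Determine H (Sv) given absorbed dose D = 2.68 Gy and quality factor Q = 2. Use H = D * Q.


H = D * Q
H = 2.68 * 2
H = 5.3600 Sv

5.3600


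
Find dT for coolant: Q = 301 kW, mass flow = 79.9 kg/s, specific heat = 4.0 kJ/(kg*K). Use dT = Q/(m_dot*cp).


dT = Q / (m_dot * cp)
dT = 301 / (79.9 * 4.0)
dT = 0.94180 C

0.94180


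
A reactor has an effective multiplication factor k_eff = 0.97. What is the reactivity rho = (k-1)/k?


rho = (k_eff - 1) / k_eff
rho = (0.97 - 1) / 0.97
rho = -0.030928

-0.030928


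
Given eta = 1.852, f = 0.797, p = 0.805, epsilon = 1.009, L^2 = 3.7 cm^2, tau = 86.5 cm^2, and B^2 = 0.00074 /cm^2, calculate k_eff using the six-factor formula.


k_inf = eta*f*p*eps = 1.852*0.797*0.805*1.009 = 1.198909
P_TNL = 1/(1 + L^2*B^2) = 1/(1 + 3.7*0.00074) = 0.9972695
P_FNL = exp(-B^2*tau) = exp(-0.00074*86.5) = 0.9379956
k_eff = k_inf * P_TNL * P_FNL = 1.198909 * 0.9972695 * 0.9379956
k_eff = 1.1215

1.1215


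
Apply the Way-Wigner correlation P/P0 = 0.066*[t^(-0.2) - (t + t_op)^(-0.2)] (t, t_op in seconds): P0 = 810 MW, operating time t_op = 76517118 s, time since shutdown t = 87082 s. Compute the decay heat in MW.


P/P0 = 0.066 * [t^(-0.2) - (t + t_op)^(-0.2)]
P/P0 = 0.066 * [87082^(-0.2) - (87082 + 76517118)^(-0.2)]
P/P0 = 0.066 * [0.1028050 - 0.02649412] = 0.005036518
P = 810 * 0.005036518 = 4.0796 MW

4.0796


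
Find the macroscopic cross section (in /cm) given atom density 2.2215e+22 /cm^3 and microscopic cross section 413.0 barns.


Sigma = N * sigma_barns * 1e-24
Sigma = 2.2215e+22 * 413.0 * 1e-24
Sigma = 9.1748 /cm

9.1748


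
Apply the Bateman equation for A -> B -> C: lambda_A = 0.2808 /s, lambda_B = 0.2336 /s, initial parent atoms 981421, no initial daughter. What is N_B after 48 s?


N_B(t) = lambda_A * N_A0 / (lambda_B - lambda_A) * [exp(-lambda_A*t) - exp(-lambda_B*t)]
exp(-0.2808*48) = 1.400894e-06; exp(-0.2336*48) = 1.350028e-05
N_B = 0.2808 * 981421 / (0.2336 - 0.2808) * (1.400894e-06 - 1.350028e-05)
N_B = 70.644

70.644


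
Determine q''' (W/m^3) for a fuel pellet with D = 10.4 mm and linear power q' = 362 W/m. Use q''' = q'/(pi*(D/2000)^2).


r = D / 2 / 1000 = 10.4 / 2 / 1000 = 0.0052 m
q''' = q' / (pi * r^2)
q''' = 362 / (pi * 0.0052^2)
q''' = 4.2614e+06 W/m^3

4.2614e+06


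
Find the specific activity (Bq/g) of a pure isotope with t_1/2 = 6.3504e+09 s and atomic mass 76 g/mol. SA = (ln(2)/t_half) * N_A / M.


lambda = ln(2) / t_half = ln(2) / 6.3504e+09 = 1.091502e-10 /s
SA = lambda * N_A / M
SA = 1.091502e-10 * 6.022e23 / 76
SA = 8.6487e+11 Bq/g

8.6487e+11


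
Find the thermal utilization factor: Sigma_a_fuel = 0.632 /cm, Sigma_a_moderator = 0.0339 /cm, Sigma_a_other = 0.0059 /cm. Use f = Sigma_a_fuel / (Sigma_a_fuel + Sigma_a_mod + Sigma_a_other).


f = Sigma_a_fuel / (Sigma_a_fuel + Sigma_a_mod + Sigma_a_other)
f = 0.632 / (0.632 + 0.0339 + 0.0059)
f = 0.94076

0.94076


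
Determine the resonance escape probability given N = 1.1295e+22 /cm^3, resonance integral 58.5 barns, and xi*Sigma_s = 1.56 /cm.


p = exp(-N * I * 1e-24 / (xi*Sigma_s))
p = exp(-1.1295e+22 * 58.5 * 1e-24 / 1.56)
p = 0.65471

0.65471


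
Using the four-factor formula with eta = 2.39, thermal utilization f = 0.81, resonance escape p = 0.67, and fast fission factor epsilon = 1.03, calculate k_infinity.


k_inf = eta * f * p * epsilon
k_inf = 2.39 * 0.81 * 0.67 * 1.03
k_inf = 1.3360

1.3360


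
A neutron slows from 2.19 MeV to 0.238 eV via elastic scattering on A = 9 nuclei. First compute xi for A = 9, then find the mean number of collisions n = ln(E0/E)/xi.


xi = 1 + (A-1)^2/(2A)*ln((A-1)/(A+1)) = 0.2066007 (for A = 9)
n = ln(E0/E) / xi
n = ln(2.19e6 / 0.238) / 0.2066007
n = ln(9.201681e+06) / 0.2066007 = 77.613

77.613


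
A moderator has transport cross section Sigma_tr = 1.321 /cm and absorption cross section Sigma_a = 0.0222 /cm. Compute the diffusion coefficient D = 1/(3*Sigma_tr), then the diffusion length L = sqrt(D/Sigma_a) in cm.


D = 1 / (3 * Sigma_tr) = 1 / (3 * 1.321) = 0.2523341 cm
L = sqrt(D / Sigma_a)
L = sqrt(0.2523341 / 0.0222)
L = 3.3714 cm

3.3714


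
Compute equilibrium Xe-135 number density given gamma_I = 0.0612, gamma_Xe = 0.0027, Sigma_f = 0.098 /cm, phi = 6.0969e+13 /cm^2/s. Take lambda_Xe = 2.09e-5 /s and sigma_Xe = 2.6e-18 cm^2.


Xe_eq = (gamma_I + gamma_Xe) * Sigma_f * phi / (lambda_Xe + sigma_Xe * phi)
Numerator = (0.0612 + 0.0027) * 0.098 * 6.0969e+13 = 3.818001e+11
Denominator = 2.09e-5 + 2.6e-18 * 6.0969e+13 = 1.794194e-04
Xe_eq = 3.818001e+11 / 1.794194e-04 = 2.1280e+15 /cm^3

2.1280e+15


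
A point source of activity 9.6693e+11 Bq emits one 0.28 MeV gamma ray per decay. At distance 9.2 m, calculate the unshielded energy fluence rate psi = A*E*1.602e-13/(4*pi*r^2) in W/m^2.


psi = A * E * 1.602e-13 / (4*pi*r^2)
psi = 9.6693e+11 * 0.28 * 1.602e-13 / (4*pi*9.2^2)
psi = 4.0778e-05 W/m^2

4.0778e-05


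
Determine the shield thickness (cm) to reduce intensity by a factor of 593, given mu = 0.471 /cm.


x = ln(factor) / mu
x = ln(593) / 0.471
x = 13.557 cm

13.557


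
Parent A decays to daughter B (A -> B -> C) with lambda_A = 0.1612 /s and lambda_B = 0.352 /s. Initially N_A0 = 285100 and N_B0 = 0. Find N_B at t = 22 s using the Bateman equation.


N_B(t) = lambda_A * N_A0 / (lambda_B - lambda_A) * [exp(-lambda_A*t) - exp(-lambda_B*t)]
exp(-0.1612*22) = 0.02882823; exp(-0.352*22) = 4.333348e-04
N_B = 0.1612 * 285100 / (0.352 - 0.1612) * (0.02882823 - 4.333348e-04)
N_B = 6839.5

6839.5


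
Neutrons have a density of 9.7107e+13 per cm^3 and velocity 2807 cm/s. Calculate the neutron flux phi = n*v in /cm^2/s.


phi = n * v
phi = 9.7107e+13 * 2807
phi = 2.7258e+17 /cm^2/s

2.7258e+17


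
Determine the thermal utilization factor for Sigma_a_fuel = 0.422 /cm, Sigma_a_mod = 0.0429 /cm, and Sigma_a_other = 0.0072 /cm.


f = Sigma_a_fuel / (Sigma_a_fuel + Sigma_a_mod + Sigma_a_other)
f = 0.422 / (0.422 + 0.0429 + 0.0072)
f = 0.89388

0.89388


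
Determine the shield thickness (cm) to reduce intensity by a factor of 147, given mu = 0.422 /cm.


x = ln(factor) / mu
x = ln(147) / 0.422
x = 11.826 cm

11.826


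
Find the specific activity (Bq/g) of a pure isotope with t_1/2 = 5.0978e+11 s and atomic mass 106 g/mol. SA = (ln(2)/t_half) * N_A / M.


lambda = ln(2) / t_half = ln(2) / 5.0978e+11 = 1.359699e-12 /s
SA = lambda * N_A / M
SA = 1.359699e-12 * 6.022e23 / 106
SA = 7.7246e+09 Bq/g

7.7246e+09


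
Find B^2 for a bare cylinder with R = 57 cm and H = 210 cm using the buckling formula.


B^2 = (2.405/R)^2 + (pi/H)^2
B^2 = (2.405/57)^2 + (pi/210)^2
B^2 = 0.0020040 /cm^2

0.0020040
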